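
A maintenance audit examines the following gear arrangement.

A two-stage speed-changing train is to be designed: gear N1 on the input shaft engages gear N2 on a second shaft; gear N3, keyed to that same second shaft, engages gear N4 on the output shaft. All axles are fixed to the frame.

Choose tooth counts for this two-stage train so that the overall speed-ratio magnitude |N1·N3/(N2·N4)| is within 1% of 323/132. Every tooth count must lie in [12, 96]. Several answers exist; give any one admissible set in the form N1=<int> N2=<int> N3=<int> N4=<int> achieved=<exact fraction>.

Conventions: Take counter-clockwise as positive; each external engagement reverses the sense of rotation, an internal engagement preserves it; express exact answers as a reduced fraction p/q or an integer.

topology: fixed-axis compound train — 2 stages, target 323/132
target = 323/132 in lowest terms: an exact hit needs N1·N3 = k·323 and N2·N4 = k·132 for one integer k, every count in [12, 96]; additionally prefer no 1:1 stage (N1 ≠ N2, N3 ≠ N4)
k = 1: no 1:1-free in-range split of k·323 and k·132 into factor pairs; take k = 2
k = 2: N1·N3 = 646 = 17·38, N2·N4 = 264 = 12·22
achieved = 17·38/(12·22) = 323/132; |achieved − target| = 0 ≤ 323/13200 ✓

N1=17 N2=12 N3=38 N4=22 achieved=323/132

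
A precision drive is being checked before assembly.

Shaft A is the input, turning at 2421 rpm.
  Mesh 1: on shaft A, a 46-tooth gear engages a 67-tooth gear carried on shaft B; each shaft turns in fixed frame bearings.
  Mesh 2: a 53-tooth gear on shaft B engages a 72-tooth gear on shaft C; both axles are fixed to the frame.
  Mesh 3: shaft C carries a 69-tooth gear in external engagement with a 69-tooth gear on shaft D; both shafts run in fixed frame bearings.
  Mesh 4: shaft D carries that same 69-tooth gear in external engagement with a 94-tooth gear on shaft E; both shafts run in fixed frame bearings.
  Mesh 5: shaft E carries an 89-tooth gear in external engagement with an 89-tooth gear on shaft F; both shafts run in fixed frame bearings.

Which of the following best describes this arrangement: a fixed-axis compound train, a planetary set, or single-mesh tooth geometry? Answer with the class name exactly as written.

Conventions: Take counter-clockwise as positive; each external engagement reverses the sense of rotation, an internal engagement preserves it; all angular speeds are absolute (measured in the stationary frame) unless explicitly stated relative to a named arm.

recognized (6 fixed axles, 5 meshes): fixed-axis compound train
classification: fixed-axis compound train

fixed-axis compound train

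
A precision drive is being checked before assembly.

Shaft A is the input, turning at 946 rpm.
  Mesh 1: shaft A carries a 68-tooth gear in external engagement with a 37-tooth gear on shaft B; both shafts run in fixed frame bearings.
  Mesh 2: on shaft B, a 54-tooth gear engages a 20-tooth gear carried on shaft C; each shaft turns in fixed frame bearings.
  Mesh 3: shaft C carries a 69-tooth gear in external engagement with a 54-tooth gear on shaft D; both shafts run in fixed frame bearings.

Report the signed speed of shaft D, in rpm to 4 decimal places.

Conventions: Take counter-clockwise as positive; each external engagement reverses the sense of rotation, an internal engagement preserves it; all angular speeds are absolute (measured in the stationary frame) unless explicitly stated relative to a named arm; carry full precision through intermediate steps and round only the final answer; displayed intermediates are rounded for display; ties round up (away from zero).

-5998.1514 rpm

topology: fixed-axis compound train — 3 meshes, A→D
mesh 1 [68T→37T]: ω = 946.0000×68/37 = 1738.5946 rpm, sense flips to −
mesh 2 [54T→20T]: ω = 1738.5946×54/20 = 4694.2054 rpm, sense flips to +
mesh 3 [69T→54T]: ω = 4694.2054×69/54 = 5998.1514 rpm, sense flips to −
signed output speed = -5998.1514 rpm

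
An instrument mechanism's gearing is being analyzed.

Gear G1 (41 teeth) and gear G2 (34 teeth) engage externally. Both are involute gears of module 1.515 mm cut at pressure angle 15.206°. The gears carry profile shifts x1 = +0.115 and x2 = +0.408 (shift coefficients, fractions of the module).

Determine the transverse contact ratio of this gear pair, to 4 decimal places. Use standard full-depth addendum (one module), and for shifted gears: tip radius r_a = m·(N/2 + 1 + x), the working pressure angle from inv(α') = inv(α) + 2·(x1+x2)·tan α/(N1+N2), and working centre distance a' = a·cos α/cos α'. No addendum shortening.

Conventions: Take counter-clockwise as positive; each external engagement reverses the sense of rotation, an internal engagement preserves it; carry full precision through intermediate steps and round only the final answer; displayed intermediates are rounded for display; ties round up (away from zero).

class = single-mesh tooth geometry [involute pair 41T × 34T, m = 1.515]
base radii: r_b1 = 29.970147, r_b2 = 24.853293
tip radii: r_a1 = 32.746725, r_a2 = 27.888120
inv(α') = inv(15.206°) + 2·(+0.115+0.408)·tan α/(41+34) = 0.01020247  ⇒  α' = 17.69158°
a' = a·cos α / cos α' = 56.8125·cos 15.206°/cos 17.69158° = 57.544961
action lengths: √(r_a1²−r_b1²) = 13.196147, √(r_a2²−r_b2²) = 12.651525
base pitch p_b = π·m·cos α = 4.592878
CR = (13.196147 + 12.651525 − 57.544961·sin 17.69158°)/4.592878 = 1.820244
contact ratio ≈ 1.8202

1.8202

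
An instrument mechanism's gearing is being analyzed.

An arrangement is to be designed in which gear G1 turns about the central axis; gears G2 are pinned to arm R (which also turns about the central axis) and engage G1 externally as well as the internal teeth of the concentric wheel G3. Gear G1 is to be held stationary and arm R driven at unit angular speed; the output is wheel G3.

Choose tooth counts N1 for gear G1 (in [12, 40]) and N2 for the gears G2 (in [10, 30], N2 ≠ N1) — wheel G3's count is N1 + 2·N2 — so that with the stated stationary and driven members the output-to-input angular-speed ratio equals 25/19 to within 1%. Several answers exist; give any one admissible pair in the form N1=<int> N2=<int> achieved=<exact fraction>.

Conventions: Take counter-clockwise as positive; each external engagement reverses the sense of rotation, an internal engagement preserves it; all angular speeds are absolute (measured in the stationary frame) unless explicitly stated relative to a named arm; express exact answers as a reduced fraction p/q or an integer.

N1=12 N2=13 achieved=25/19

planetary set to be sized for 25/19 (Willis relation)
Willis with ω_sun = 0: ω_ring/ω_arm = (N1+N3)/N3; set equal to 25/19  ⇒  N3/N1 = 1/(25/19 − 1) = 19/6
N3 = N1 + 2·N2  ⇒  N2/N1 = (N3/N1 − 1)/2 = (19/6 − 1)/2 = 13/12
smallest multiple with N1 ≥ 12 and N2 ≥ 10: k = 1  ⇒  N1 = 1·12 = 12, N2 = 1·13 = 13 (N1 ≤ 40, N2 ≤ 30, N2 ≠ N1 ✓), N3 = 12 + 2·13 = 38
check: (N1+N3)/N3 with N1 = 12, N3 = 38 gives 25/19; |achieved − target| = 0 ≤ 1/76 ✓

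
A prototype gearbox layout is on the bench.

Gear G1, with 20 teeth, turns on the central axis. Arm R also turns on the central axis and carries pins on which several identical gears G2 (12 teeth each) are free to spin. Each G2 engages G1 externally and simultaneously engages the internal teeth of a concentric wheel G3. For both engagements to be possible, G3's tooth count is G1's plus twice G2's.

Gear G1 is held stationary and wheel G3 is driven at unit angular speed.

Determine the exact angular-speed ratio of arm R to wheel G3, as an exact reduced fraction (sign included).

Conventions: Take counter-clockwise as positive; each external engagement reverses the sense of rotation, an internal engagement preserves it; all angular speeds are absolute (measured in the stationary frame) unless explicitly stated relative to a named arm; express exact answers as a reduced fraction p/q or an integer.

11/16

recognized (axles ride arm R): planetary set, 20/12/44 teeth
ring teeth: 20 + 2·12 = 44
20(ω_sun−ω_arm) = −44(ω_ring−ω_arm),  ω_sun = 0, ω_ring = 1
20(0−ω_arm) = −44(1−ω_arm)  ⇒  64·ω_arm = 44  ⇒  ω_arm = 11/16
ω_out/ω_in = 11/16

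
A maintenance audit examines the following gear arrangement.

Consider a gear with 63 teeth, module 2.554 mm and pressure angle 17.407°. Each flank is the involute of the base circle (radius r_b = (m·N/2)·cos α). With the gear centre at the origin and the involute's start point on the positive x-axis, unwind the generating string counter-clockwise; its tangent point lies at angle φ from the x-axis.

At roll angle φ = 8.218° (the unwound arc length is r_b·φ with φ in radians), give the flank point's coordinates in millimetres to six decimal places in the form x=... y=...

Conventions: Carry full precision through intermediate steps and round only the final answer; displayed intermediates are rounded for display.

x=77.552233 y=0.075351

recognized (one wheel, involute flank): single-mesh tooth geometry, m = 2.554, N = 63
pitch radius r_p = m·N/2 = 2.554·63/2 = 80.451000
base radius r_b = r_p·cos α = 80.451000·cos 17.407° = 76.766649
roll angle φ = 8.218° = 0.14343116 rad
x = r_b·(cos φ + φ·sin φ) = 77.552233
y = r_b·(sin φ − φ·cos φ) = 0.075351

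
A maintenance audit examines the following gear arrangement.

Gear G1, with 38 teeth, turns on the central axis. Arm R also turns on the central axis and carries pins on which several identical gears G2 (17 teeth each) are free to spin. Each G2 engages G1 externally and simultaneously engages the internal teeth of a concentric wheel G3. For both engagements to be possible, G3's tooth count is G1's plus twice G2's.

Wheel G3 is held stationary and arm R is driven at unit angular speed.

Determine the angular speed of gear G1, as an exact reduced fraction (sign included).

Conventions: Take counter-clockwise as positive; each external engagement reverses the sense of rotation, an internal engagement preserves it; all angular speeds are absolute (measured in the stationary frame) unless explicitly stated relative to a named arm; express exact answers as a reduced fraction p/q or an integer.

recognized (axles ride arm R): planetary set, 38/17/72 teeth
ring teeth: 38 + 2·17 = 72
38(ω_sun−ω_arm) = −72(ω_ring−ω_arm),  ω_ring = 0, ω_arm = 1
ω_sun = 1 − (72/38)(0−1) = 55/19
exact speed ratio = 55/19

55/19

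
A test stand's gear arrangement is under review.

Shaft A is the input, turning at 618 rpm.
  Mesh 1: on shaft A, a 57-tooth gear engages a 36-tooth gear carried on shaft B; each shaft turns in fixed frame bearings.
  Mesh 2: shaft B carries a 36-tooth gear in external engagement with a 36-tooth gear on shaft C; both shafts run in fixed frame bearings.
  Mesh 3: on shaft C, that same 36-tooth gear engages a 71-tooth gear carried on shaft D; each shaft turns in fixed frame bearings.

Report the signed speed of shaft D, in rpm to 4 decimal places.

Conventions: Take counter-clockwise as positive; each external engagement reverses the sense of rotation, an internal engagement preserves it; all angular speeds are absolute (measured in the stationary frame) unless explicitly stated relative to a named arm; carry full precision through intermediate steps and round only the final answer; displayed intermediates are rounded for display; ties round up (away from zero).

-496.1408 rpm

class = fixed-axis compound train [3 meshes; 3 ratios multiply, 3 sense flips]
mesh 1 [57T→36T]: ω = 618.0000×57/36 = 978.5000 rpm, sense flips to −
mesh 2 [36T→36T]: ω = 978.5000×36/36 = 978.5000 rpm, sense flips to +
mesh 3 [36T→71T]: ω = 978.5000×36/71 = 496.1408 rpm, sense flips to −
signed output speed = -496.1408 rpm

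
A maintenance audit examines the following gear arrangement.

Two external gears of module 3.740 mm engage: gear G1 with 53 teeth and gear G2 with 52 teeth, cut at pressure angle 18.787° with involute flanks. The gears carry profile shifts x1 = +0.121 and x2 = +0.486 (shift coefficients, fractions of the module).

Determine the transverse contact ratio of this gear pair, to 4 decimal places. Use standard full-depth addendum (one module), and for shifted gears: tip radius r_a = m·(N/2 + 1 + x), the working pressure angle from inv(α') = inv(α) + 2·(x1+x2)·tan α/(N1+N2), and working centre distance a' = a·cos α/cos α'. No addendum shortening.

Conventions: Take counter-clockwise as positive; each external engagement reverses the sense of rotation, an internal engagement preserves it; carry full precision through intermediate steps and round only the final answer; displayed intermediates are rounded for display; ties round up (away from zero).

1.7327

single-mesh involute tooth geometry (53T engaging 52T at module 3.740)
base radii: r_b1 = 93.829653, r_b2 = 92.059282
tip radii: r_a1 = 103.302540, r_a2 = 102.797640
inv(α') = inv(18.787°) + 2·(+0.121+0.486)·tan α/(53+52) = 0.01621266  ⇒  α' = 20.54925°
a' = a·cos α / cos α' = 196.3500·cos 18.787°/cos 20.54925° = 198.520643
action lengths: √(r_a1²−r_b1²) = 43.213552, √(r_a2²−r_b2²) = 45.743234
base pitch p_b = π·m·cos α = 11.123568
CR = (43.213552 + 45.743234 − 198.520643·sin 20.54925°)/11.123568 = 1.732679
contact ratio ≈ 1.7327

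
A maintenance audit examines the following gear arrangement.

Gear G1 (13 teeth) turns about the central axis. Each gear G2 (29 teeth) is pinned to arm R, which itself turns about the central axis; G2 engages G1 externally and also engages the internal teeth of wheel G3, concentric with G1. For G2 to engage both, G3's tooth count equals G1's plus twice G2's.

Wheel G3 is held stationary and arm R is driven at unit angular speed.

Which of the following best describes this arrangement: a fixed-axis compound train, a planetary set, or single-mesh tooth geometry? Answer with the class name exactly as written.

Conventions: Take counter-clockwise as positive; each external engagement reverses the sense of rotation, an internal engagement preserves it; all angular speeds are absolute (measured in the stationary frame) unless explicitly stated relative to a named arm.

planetary set

class = planetary set [G3 = 13+2·29 = 71; Willis about the carrier]
classification: planetary set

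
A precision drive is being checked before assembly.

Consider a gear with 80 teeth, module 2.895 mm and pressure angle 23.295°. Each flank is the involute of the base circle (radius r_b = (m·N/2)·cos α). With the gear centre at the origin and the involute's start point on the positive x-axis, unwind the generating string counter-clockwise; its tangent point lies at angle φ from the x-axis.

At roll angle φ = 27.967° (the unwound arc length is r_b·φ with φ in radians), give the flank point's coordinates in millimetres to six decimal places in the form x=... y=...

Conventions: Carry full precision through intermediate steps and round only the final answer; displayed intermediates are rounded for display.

x=118.285847 y=4.025727

class = single-mesh tooth geometry [base-circle involute, m = 2.895, 80T]
pitch radius r_p = m·N/2 = 2.895·80/2 = 115.800000
base radius r_b = r_p·cos α = 115.800000·cos 23.295° = 106.360088
roll angle φ = 27.967° = 0.48811623 rad
x = r_b·(cos φ + φ·sin φ) = 118.285847
y = r_b·(sin φ − φ·cos φ) = 4.025727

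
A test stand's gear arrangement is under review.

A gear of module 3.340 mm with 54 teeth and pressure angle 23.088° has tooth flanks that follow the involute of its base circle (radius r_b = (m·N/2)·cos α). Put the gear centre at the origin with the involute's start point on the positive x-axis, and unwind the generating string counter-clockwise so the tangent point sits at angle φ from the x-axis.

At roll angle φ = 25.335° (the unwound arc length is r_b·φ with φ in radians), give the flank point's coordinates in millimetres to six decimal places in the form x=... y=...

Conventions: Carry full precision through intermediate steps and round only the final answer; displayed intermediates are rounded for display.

x=90.674744 y=2.344287

topology: single-mesh involute geometry — m = 3.340, N = 54
pitch radius r_p = m·N/2 = 3.340·54/2 = 90.180000
base radius r_b = r_p·cos α = 90.180000·cos 23.088° = 82.956911
roll angle φ = 25.335° = 0.44217917 rad
x = r_b·(cos φ + φ·sin φ) = 90.674744
y = r_b·(sin φ − φ·cos φ) = 2.344287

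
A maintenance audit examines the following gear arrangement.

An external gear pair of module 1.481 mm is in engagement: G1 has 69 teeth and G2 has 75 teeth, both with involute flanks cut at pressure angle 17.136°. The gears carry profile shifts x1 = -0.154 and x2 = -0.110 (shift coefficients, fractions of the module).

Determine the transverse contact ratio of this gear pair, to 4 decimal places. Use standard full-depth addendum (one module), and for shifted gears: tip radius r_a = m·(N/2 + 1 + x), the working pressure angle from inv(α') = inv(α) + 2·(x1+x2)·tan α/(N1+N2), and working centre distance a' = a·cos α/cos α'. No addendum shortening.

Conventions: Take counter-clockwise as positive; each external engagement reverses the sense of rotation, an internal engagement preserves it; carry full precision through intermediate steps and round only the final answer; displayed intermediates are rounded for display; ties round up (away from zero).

recognized (one external pair, fixed centres): single-mesh tooth geometry, m = 1.481, N1 = 69, N2 = 75
base radii: r_b1 = 48.826317, r_b2 = 53.072083
tip radii: r_a1 = 52.347426, r_a2 = 56.855590
inv(α') = inv(17.136°) + 2·(-0.154-0.110)·tan α/(69+75) = 0.00811793  ⇒  α' = 16.42372°
a' = a·cos α / cos α' = 106.6320·cos 17.136°/cos 16.42372° = 106.233028
action lengths: √(r_a1²−r_b1²) = 18.874422, √(r_a2²−r_b2²) = 20.393922
base pitch p_b = π·m·cos α = 4.446156
CR = (18.874422 + 20.393922 − 106.233028·sin 16.42372°)/4.446156 = 2.076436
contact ratio ≈ 2.0764

2.0764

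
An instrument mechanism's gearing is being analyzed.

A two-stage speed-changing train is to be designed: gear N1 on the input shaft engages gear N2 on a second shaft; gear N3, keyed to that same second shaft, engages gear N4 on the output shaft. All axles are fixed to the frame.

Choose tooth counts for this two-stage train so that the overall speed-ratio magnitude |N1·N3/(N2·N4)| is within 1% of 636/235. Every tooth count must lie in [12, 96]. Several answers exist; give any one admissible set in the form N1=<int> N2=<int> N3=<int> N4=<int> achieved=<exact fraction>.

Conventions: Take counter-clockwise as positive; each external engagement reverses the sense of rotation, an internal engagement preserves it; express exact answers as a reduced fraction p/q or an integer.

N1=36 N2=15 N3=53 N4=47 achieved=636/235

topology: fixed-axis compound train — 2 stages, target 636/235
target = 636/235 in lowest terms: an exact hit needs N1·N3 = k·636 and N2·N4 = k·235 for one integer k, every count in [12, 96]; additionally prefer no 1:1 stage (N1 ≠ N2, N3 ≠ N4)
k = 1…2: no 1:1-free in-range split of k·636 and k·235 into factor pairs; take k = 3
k = 3: N1·N3 = 1908 = 36·53, N2·N4 = 705 = 15·47
achieved = 36·53/(15·47) = 636/235; |achieved − target| = 0 ≤ 159/5875 ✓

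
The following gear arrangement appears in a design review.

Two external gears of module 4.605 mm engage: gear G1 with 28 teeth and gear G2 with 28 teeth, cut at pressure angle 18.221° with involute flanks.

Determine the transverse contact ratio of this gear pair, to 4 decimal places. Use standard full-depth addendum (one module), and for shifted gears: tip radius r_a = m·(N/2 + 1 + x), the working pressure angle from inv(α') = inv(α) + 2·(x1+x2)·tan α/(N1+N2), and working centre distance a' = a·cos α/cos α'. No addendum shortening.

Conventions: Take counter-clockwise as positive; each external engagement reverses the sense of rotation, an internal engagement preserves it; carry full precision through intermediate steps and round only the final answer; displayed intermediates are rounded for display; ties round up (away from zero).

1.7174

class = single-mesh tooth geometry [involute pair 28T × 28T, m = 4.605]
base radii: r_b1 = 61.237314, r_b2 = 61.237314
tip radii: r_a1 = 69.075000, r_a2 = 69.075000
no profile shift: α' = α, a' = a
action lengths: √(r_a1²−r_b1²) = 31.958520, √(r_a2²−r_b2²) = 31.958520
base pitch p_b = π·m·cos α = 13.741621
CR = (31.958520 + 31.958520 − 128.940000·sin 18.22100°)/13.741621 = 1.717387
contact ratio ≈ 1.7174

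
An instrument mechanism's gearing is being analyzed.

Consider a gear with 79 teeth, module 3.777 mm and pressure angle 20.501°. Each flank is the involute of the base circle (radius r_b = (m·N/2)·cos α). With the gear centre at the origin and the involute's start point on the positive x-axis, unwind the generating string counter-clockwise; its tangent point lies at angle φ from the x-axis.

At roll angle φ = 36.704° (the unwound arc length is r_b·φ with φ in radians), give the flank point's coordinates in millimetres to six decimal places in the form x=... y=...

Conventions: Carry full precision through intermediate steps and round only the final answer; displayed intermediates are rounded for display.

x=165.540756 y=11.750376

topology: single-mesh involute geometry — m = 3.777, N = 79
pitch radius r_p = m·N/2 = 3.777·79/2 = 149.191500
base radius r_b = r_p·cos α = 149.191500·cos 20.501° = 139.742617
roll angle φ = 36.704° = 0.64060565 rad
x = r_b·(cos φ + φ·sin φ) = 165.540756
y = r_b·(sin φ − φ·cos φ) = 11.750376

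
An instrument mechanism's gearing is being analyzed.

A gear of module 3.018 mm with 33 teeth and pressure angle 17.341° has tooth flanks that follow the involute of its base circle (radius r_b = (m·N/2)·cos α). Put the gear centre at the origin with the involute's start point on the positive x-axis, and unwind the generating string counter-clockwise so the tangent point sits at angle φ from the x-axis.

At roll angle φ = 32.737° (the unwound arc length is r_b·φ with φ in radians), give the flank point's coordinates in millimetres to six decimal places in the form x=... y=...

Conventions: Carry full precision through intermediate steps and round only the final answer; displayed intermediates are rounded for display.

x=54.670712 y=2.860115

topology: single-mesh involute geometry — m = 3.018, N = 33
pitch radius r_p = m·N/2 = 3.018·33/2 = 49.797000
base radius r_b = r_p·cos α = 49.797000·cos 17.341° = 47.533615
roll angle φ = 32.737° = 0.57136844 rad
x = r_b·(cos φ + φ·sin φ) = 54.670712
y = r_b·(sin φ − φ·cos φ) = 2.860115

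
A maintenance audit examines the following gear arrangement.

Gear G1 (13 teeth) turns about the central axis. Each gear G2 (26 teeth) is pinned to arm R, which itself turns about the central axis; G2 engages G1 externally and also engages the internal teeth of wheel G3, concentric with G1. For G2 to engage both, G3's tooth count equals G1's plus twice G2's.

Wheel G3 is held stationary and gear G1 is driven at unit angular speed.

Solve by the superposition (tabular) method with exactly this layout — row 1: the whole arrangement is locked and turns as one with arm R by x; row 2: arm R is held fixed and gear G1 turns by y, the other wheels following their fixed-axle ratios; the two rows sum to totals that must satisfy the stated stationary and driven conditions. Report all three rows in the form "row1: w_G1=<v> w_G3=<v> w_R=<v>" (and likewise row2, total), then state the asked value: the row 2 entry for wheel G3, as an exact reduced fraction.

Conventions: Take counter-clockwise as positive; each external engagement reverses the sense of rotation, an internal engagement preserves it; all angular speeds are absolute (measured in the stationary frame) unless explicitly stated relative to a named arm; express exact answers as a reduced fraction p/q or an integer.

row1: w_G1=1/6 w_G3=1/6 w_R=1/6
row2: w_G1=5/6 w_G3=-1/6 w_R=0
total: w_G1=1 w_G3=0 w_R=1/6
asked value: -1/6

topology: planetary set — G1 13T / G2 26T / G3 65T, arm = carrier (Willis)
row 1 (train locked, turned with arm): all members turn x
superposition row 2 [arm held]: sun y, ring −(13/65)·y, arm 0
boundary: total ω_ring = x − (13/65)·y = 0 and total ω_sun = x + y = 1  ⇒  y = 5/6, x = 1/6
row 2 ring = −(13/65)·5/6 = -1/6
totals (row 1 + row 2): sun 1/6 + 5/6 = 1, ring 1/6 + (-1/6) = 0, arm 1/6 + 0 = 1/6
asked cell (row2, ring) = -1/6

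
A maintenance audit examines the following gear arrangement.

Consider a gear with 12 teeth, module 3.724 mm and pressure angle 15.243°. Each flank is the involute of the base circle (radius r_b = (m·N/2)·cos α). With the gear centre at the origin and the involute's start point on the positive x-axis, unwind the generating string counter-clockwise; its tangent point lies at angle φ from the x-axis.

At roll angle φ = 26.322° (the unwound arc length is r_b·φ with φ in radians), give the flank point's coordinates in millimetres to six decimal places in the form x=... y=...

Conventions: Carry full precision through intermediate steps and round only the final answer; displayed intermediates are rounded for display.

topology: single-mesh involute geometry — m = 3.724, N = 12
pitch radius r_p = m·N/2 = 3.724·12/2 = 22.344000
base radius r_b = r_p·cos α = 22.344000·cos 15.243° = 21.557926
roll angle φ = 26.322° = 0.45940557 rad
x = r_b·(cos φ + φ·sin φ) = 23.714230
y = r_b·(sin φ − φ·cos φ) = 0.682151

x=23.714230 y=0.682151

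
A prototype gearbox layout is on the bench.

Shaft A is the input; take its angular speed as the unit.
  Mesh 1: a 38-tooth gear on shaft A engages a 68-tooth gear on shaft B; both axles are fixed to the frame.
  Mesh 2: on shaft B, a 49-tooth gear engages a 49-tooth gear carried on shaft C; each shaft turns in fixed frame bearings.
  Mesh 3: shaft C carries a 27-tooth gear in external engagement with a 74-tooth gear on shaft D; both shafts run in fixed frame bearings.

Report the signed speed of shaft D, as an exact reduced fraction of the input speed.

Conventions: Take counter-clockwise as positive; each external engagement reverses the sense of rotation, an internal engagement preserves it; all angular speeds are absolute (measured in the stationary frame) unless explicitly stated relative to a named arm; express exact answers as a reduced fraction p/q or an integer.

3-mesh fixed-axis compound train (all bearings frame-fixed)
mesh 1 [38T→68T]: |ω|/ω_in = 1×38/68 = 19/34, sense flips to −
mesh 2 [49T→49T]: |ω|/ω_in = (19/34)×49/49 = 19/34, sense flips to +
mesh 3 [27T→74T]: |ω|/ω_in = (19/34)×27/74 = 513/2516, sense flips to −
signed output speed (× input speed) = -513/2516

-513/2516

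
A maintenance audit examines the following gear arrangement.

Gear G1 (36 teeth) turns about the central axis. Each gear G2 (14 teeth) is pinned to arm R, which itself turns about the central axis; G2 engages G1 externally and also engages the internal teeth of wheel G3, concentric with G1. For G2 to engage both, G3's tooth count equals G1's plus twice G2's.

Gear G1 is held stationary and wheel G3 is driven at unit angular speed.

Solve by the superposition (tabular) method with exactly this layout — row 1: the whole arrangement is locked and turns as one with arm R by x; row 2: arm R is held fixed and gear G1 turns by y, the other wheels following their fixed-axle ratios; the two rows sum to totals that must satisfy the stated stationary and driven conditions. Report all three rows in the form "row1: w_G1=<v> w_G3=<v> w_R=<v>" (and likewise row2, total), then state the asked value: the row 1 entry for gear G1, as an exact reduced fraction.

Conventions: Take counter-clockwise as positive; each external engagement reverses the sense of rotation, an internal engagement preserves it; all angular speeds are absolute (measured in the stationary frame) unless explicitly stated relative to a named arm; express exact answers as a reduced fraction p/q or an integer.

class = planetary set [G3 = 36+2·14 = 64; Willis about the carrier]
row 1 — lock + rotate with arm: ω_sun = ω_ring = ω_arm = x
row 2 (arm held, sun turns y): ω_ring = −(36/64)·y, ω_arm = 0
boundary: total ω_sun = x + y = 0 and total ω_ring = x − (36/64)·y = 1  ⇒  y = -16/25, x = 16/25
row 2 ring = −(36/64)·(-16/25) = 9/25
totals (row 1 + row 2): sun 16/25 + (-16/25) = 0, ring 16/25 + 9/25 = 1, arm 16/25 + 0 = 16/25
asked cell (row1, sun) = 16/25

row1: w_G1=16/25 w_G3=16/25 w_R=16/25
row2: w_G1=-16/25 w_G3=9/25 w_R=0
total: w_G1=0 w_G3=1 w_R=16/25
asked value: 16/25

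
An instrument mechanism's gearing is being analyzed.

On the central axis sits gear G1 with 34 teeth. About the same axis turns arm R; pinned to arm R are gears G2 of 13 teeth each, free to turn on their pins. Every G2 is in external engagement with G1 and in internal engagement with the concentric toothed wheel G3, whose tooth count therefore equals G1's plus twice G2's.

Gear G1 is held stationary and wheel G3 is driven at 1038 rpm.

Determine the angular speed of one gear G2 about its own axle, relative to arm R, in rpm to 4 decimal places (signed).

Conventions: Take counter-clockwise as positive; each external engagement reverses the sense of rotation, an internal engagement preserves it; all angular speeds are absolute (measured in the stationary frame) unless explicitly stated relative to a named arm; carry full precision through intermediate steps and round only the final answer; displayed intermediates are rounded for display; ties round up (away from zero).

+1732.8314 rpm

class = planetary set [G3 = 34+2·13 = 60; Willis about the carrier]
normalise by the input: solve with ω_ring = 1, then scale by 1038 rpm
ring teeth: 34 + 2·13 = 60
34(ω_sun−ω_arm) = −60(ω_ring−ω_arm),  ω_sun = 0, ω_ring = 1
34(0−ω_arm) = −60(1−ω_arm)  ⇒  94·ω_arm = 60  ⇒  ω_arm = 30/47
sun–planet mesh: 34·(0−30/47) = −13·(ω_p−ω_arm)  ⇒  ω_p−ω_arm = 1020/611
scale: ω_p−ω_arm = 1020/611 × 1038 rpm = +1732.8314 rpm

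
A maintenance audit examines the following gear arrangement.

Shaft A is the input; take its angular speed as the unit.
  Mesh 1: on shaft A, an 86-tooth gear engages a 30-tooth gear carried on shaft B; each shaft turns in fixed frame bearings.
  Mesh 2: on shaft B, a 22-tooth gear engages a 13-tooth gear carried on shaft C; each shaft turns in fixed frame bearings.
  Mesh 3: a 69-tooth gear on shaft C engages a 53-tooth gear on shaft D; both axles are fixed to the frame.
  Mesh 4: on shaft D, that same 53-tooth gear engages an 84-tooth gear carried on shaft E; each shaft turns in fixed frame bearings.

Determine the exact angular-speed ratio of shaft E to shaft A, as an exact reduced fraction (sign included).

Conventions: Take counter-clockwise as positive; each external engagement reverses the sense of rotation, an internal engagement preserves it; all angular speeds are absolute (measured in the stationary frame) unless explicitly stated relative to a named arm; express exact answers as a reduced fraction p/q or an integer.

10879/2730

class = fixed-axis compound train [4 meshes; 4 ratios multiply, 4 sense flips]
mesh 1 [86T→30T]: running ratio 43/15, sense −
mesh 2 [22T→13T]: running ratio 946/195, sense +
mesh 3 [69T→53T]: running ratio 21758/3445, sense −
mesh 4 [53T→84T]: running ratio 10879/2730, sense +
ω_out/ω_in = 10879/2730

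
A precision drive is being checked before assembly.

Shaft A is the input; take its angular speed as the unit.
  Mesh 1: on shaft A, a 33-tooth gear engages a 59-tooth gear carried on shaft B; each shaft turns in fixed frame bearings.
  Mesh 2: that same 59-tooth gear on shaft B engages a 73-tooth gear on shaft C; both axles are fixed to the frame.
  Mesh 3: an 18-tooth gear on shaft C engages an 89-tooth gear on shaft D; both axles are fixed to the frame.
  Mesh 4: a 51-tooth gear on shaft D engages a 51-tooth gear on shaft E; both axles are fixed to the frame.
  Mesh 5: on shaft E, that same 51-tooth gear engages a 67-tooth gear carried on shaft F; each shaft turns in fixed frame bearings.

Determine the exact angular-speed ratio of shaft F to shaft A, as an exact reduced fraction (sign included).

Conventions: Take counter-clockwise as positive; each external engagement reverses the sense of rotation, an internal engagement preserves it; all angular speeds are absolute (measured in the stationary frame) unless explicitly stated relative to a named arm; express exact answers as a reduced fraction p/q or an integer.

class = fixed-axis compound train [5 meshes; 5 ratios multiply, 5 sense flips]
mesh 1 [33T→59T]: running ratio 33/59, sense −
mesh 2 [59T→73T]: running ratio 33/73, sense +
mesh 3 [18T→89T]: running ratio 594/6497, sense −
mesh 4 [51T→51T]: running ratio 594/6497, sense +
mesh 5 [51T→67T]: running ratio 30294/435299, sense −
ω_out/ω_in = -30294/435299

-30294/435299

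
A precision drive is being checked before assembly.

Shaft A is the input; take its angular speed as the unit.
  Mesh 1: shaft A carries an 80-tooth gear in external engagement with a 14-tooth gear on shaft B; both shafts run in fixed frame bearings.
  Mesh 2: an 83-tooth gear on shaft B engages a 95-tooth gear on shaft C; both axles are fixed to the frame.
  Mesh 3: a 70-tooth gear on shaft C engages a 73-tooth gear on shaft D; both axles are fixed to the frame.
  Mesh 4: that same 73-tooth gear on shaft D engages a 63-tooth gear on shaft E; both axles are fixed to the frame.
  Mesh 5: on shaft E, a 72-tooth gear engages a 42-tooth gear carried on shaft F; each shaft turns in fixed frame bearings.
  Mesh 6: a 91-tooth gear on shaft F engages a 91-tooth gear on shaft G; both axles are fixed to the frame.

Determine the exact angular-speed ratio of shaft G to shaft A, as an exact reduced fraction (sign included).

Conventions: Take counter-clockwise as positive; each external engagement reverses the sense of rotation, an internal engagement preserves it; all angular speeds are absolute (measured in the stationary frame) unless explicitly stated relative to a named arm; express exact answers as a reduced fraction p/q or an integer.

26560/2793

class = fixed-axis compound train [6 meshes; 6 ratios multiply, 6 sense flips]
mesh 1 [80T→14T]: running ratio 40/7, sense −
mesh 2 [83T→95T]: running ratio 664/133, sense +
mesh 3 [70T→73T]: running ratio 6640/1387, sense −
mesh 4 [73T→63T]: running ratio 6640/1197, sense +
mesh 5 [72T→42T]: running ratio 26560/2793, sense −
mesh 6 [91T→91T]: running ratio 26560/2793, sense +
ω_out/ω_in = 26560/2793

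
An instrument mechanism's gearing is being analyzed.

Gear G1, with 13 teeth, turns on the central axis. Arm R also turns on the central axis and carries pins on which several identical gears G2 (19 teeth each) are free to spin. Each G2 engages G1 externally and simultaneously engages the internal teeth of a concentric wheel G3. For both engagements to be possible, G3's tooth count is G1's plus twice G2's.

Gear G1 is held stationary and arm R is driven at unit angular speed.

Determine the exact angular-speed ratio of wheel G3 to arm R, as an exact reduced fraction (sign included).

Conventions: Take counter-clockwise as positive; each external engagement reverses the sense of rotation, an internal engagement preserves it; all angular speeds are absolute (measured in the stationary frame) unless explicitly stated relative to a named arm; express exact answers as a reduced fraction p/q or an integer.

recognized (axles ride arm R): planetary set, 13/19/51 teeth
ring teeth: 13 + 2·19 = 51
13(ω_sun−ω_arm) = −51(ω_ring−ω_arm),  ω_sun = 0, ω_arm = 1
ω_ring = 1 − (13/51)(0−1) = 64/51
ω_out/ω_in = 64/51

64/51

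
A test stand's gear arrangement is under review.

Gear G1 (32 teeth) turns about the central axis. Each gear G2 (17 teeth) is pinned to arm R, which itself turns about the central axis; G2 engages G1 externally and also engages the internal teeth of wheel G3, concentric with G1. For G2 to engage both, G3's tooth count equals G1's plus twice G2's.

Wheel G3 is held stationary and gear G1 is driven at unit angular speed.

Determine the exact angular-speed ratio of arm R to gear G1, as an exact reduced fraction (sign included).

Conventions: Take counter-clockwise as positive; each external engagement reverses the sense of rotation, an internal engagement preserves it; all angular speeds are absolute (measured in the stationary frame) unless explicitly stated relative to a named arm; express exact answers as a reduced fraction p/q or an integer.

16/49

topology: planetary set — G1 32T / G2 17T / G3 66T, arm = carrier (Willis)
ring teeth: 32 + 2·17 = 66
32(ω_sun−ω_arm) = −66(ω_ring−ω_arm),  ω_ring = 0, ω_sun = 1
32(1−ω_arm) = −66(0−ω_arm)  ⇒  98·ω_arm = 32  ⇒  ω_arm = 16/49
ω_out/ω_in = 16/49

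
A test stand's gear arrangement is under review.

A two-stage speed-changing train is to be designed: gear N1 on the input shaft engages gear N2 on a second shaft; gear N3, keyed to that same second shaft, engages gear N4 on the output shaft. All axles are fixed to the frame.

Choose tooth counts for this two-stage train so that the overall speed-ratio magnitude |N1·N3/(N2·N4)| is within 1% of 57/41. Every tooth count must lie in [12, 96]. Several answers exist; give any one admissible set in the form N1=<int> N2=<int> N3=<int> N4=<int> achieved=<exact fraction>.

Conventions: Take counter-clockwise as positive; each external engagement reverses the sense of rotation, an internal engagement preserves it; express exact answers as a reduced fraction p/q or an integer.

2-stage fixed-axis compound train for ratio 57/41
target = 57/41 in lowest terms: an exact hit needs N1·N3 = k·57 and N2·N4 = k·41 for one integer k, every count in [12, 96]; additionally prefer no 1:1 stage (N1 ≠ N2, N3 ≠ N4)
k = 1…11: no 1:1-free in-range split of k·57 and k·41 into factor pairs; take k = 12
k = 12: N1·N3 = 684 = 12·57, N2·N4 = 492 = 41·12
achieved = 12·57/(41·12) = 57/41; |achieved − target| = 0 ≤ 57/4100 ✓

N1=12 N2=41 N3=57 N4=12 achieved=57/41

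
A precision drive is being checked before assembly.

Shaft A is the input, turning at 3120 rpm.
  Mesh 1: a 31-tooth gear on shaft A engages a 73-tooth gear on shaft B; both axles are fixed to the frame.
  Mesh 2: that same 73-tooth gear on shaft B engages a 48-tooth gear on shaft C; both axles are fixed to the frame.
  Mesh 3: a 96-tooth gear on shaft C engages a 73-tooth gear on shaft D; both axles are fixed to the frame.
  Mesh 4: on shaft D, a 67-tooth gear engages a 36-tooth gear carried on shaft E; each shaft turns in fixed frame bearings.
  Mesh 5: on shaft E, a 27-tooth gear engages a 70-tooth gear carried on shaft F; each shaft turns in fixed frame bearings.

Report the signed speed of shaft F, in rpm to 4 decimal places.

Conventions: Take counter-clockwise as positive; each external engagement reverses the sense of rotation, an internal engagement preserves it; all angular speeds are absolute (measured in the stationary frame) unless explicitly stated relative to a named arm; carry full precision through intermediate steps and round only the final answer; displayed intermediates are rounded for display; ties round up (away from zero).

-1902.2231 rpm

recognized (6 fixed axles, 5 meshes): fixed-axis compound train
mesh 1 [31T→73T]: ω = 3120.0000×31/73 = 1324.9315 rpm, sense flips to −
mesh 2 [73T→48T]: ω = 1324.9315×73/48 = 2015.0000 rpm, sense flips to +
mesh 3 [96T→73T]: ω = 2015.0000×96/73 = 2649.8630 rpm, sense flips to −
mesh 4 [67T→36T]: ω = 2649.8630×67/36 = 4931.6895 rpm, sense flips to +
mesh 5 [27T→70T]: ω = 4931.6895×27/70 = 1902.2231 rpm, sense flips to −
signed output speed = -1902.2231 rpm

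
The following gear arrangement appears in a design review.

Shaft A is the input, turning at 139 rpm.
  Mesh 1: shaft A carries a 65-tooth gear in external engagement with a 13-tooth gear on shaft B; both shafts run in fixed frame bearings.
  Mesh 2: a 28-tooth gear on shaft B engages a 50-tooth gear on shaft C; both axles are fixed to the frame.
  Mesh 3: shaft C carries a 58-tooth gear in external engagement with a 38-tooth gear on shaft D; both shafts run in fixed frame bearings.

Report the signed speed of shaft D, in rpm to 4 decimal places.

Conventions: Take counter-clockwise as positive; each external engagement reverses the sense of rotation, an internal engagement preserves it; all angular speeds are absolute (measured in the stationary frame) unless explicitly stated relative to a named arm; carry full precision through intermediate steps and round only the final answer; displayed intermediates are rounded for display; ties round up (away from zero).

topology: fixed-axis compound train — 3 meshes, A→D
mesh 1 [65T→13T]: ω = 139.0000×65/13 = 695.0000 rpm, sense flips to −
mesh 2 [28T→50T]: ω = 695.0000×28/50 = 389.2000 rpm, sense flips to +
mesh 3 [58T→38T]: ω = 389.2000×58/38 = 594.0421 rpm, sense flips to −
signed output speed = -594.0421 rpm

-594.0421 rpm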